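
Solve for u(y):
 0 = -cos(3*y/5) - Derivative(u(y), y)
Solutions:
 u(y) = C1 - 5*sin(3*y/5)/3


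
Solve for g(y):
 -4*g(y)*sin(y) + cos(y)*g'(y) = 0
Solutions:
 g(y) = C1/cos(y)^4


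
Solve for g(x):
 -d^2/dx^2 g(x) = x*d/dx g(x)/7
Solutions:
 g(x) = C1 + C2*erf(sqrt(14)*x/14)


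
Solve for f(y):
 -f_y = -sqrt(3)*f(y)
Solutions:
 f(y) = C1*exp(sqrt(3)*y)


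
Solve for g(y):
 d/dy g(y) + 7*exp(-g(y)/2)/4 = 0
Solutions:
 g(y) = 2*log(C1 - 7*y/8)


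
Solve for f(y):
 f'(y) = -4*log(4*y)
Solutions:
 f(y) = C1 - 4*y*log(y) - y*log(256) + 4*y


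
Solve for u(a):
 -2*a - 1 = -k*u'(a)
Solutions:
 u(a) = C1 + a^2/k + a/k


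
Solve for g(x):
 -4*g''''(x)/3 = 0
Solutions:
 g(x) = C1 + C2*x + C3*x^2 + C4*x^3


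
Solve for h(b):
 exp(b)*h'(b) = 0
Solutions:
 h(b) = C1


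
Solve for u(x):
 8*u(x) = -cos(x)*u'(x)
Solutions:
 u(x) = C1*(sin(x)^4 - 4*sin(x)^3 + 6*sin(x)^2 - 4*sin(x) + 1)/(sin(x)^4 + 4*sin(x)^3 + 6*sin(x)^2 + 4*sin(x) + 1)


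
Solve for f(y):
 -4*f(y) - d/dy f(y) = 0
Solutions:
 f(y) = C1*exp(-4*y)


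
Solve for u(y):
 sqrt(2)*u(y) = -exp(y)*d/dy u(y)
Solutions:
 u(y) = C1*exp(sqrt(2)*exp(-y))


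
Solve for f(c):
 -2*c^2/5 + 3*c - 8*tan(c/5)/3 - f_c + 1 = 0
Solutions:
 f(c) = C1 - 2*c^3/15 + 3*c^2/2 + c + 40*log(cos(c/5))/3


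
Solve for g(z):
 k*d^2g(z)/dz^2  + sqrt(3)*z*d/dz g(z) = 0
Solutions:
 g(z) = C1 + C2*sqrt(k)*erf(sqrt(2)*3^(1/4)*z*sqrt(1/k)/2)


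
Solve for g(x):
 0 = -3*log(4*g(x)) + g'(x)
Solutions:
 -Integral(1/(log(_y) + 2*log(2)), (_y, g(x)))/3 = C1 - x


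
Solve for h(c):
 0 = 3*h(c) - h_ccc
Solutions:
 h(c) = C3*exp(3^(1/3)*c) + (C1*sin(3^(5/6)*c/2) + C2*cos(3^(5/6)*c/2))*exp(-3^(1/3)*c/2)


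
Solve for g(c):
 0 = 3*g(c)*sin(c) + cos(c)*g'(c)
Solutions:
 g(c) = C1*cos(c)^3


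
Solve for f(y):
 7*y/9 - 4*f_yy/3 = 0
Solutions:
 f(y) = C1 + C2*y + 7*y^3/72


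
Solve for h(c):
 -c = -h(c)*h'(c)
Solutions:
 h(c) = -sqrt(C1 + c^2)
 h(c) = sqrt(C1 + c^2)


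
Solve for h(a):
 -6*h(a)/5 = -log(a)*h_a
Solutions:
 h(a) = C1*exp(6*li(a)/5)


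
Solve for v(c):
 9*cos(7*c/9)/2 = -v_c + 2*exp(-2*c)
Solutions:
 v(c) = C1 - 81*sin(7*c/9)/14 - exp(-2*c)


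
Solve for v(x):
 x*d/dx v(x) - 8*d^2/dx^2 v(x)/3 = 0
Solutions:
 v(x) = C1 + C2*erfi(sqrt(3)*x/4)


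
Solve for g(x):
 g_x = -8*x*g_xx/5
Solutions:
 g(x) = C1 + C2*x^(3/8)


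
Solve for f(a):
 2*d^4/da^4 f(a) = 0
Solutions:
 f(a) = C1 + C2*a + C3*a^2 + C4*a^3


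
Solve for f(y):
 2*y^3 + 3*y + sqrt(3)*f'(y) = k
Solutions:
 f(y) = C1 + sqrt(3)*k*y/3 - sqrt(3)*y^4/6 - sqrt(3)*y^2/2


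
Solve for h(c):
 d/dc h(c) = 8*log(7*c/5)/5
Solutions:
 h(c) = C1 + 8*c*log(c)/5 - 8*c*log(5)/5 - 8*c/5 + 8*c*log(7)/5


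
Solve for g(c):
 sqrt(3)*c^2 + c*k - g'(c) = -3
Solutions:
 g(c) = C1 + sqrt(3)*c^3/3 + c^2*k/2 + 3*c


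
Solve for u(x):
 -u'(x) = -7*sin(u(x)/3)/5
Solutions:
 -7*x/5 + 3*log(cos(u(x)/3) - 1)/2 - 3*log(cos(u(x)/3) + 1)/2 = C1


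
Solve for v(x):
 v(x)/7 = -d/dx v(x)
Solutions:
 v(x) = C1*exp(-x/7)


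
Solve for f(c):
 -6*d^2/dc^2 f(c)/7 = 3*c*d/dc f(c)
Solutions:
 f(c) = C1 + C2*erf(sqrt(7)*c/2)


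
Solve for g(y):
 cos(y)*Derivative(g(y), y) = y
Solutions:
 g(y) = C1 + Integral(y/cos(y), y)


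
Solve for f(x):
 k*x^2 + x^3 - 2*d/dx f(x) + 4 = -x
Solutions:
 f(x) = C1 + k*x^3/6 + x^4/8 + x^2/4 + 2*x


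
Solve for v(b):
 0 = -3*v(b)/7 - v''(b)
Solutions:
 v(b) = C1*sin(sqrt(21)*b/7) + C2*cos(sqrt(21)*b/7)


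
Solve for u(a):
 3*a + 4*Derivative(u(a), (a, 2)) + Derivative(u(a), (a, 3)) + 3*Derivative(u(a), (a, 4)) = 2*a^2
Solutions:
 u(a) = C1 + C2*a + a^4/24 - a^3/6 - a^2/4 + (C3*sin(sqrt(47)*a/6) + C4*cos(sqrt(47)*a/6))*exp(-a/6)


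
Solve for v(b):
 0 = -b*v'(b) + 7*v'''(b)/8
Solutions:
 v(b) = C1 + Integral(C2*airyai(2*7^(2/3)*b/7) + C3*airybi(2*7^(2/3)*b/7), b)


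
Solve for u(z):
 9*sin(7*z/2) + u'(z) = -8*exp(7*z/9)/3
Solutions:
 u(z) = C1 - 24*exp(7*z/9)/7 + 18*cos(7*z/2)/7


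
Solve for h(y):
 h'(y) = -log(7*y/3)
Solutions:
 h(y) = C1 - y*log(y) + y*log(3/7) + y


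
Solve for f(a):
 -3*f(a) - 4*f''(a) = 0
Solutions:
 f(a) = C1*sin(sqrt(3)*a/2) + C2*cos(sqrt(3)*a/2)


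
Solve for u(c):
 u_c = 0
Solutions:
 u(c) = C1


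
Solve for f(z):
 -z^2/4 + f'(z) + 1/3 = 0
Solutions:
 f(z) = C1 + z^3/12 - z/3


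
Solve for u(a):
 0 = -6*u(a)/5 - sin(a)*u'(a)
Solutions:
 u(a) = C1*(cos(a) + 1)^(3/5)/(cos(a) - 1)^(3/5)


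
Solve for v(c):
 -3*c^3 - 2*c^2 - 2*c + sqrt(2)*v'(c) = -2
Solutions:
 v(c) = C1 + 3*sqrt(2)*c^4/8 + sqrt(2)*c^3/3 + sqrt(2)*c^2/2 - sqrt(2)*c


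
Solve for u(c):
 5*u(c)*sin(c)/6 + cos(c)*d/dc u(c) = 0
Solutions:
 u(c) = C1*cos(c)^(5/6)


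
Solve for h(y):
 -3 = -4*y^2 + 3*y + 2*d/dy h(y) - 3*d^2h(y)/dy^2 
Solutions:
 h(y) = C1 + C2*exp(2*y/3) + 2*y^3/3 + 9*y^2/4 + 21*y/4


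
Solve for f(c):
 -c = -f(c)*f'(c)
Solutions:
 f(c) = -sqrt(C1 + c^2)
 f(c) = sqrt(C1 + c^2)


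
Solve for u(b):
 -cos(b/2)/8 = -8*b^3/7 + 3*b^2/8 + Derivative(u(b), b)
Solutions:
 u(b) = C1 + 2*b^4/7 - b^3/8 - sin(b/2)/4


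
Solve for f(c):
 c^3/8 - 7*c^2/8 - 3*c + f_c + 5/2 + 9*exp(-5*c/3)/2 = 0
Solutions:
 f(c) = C1 - c^4/32 + 7*c^3/24 + 3*c^2/2 - 5*c/2 + 27*exp(-5*c/3)/10


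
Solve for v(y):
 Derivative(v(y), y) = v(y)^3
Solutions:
 v(y) = -sqrt(2)*sqrt(-1/(C1 + y))/2
 v(y) = sqrt(2)*sqrt(-1/(C1 + y))/2


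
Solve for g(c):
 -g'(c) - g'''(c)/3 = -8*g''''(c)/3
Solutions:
 g(c) = C1 + C2*exp(c*(-(72*sqrt(1297) + 2593)^(1/3) - 1/(72*sqrt(1297) + 2593)^(1/3) + 2)/48)*sin(sqrt(3)*c*(-(72*sqrt(1297) + 2593)^(1/3) + (72*sqrt(1297) + 2593)^(-1/3))/48) + C3*exp(c*(-(72*sqrt(1297) + 2593)^(1/3) - 1/(72*sqrt(1297) + 2593)^(1/3) + 2)/48)*cos(sqrt(3)*c*(-(72*sqrt(1297) + 2593)^(1/3) + (72*sqrt(1297) + 2593)^(-1/3))/48) + C4*exp(c*((72*sqrt(1297) + 2593)^(-1/3) + 1 + (72*sqrt(1297) + 2593)^(1/3))/24)


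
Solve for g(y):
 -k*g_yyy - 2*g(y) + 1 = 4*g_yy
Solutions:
 g(y) = C1*exp(-y*((sqrt(((27 + 64/k^2)^2 - 4096/k^4)/k^2) + 27/k + 64/k^3)^(1/3) + 4/k + 16/(k^2*(sqrt(((27 + 64/k^2)^2 - 4096/k^4)/k^2) + 27/k + 64/k^3)^(1/3)))/3) + C2*exp(y*((sqrt(((27 + 64/k^2)^2 - 4096/k^4)/k^2) + 27/k + 64/k^3)^(1/3) - sqrt(3)*I*(sqrt(((27 + 64/k^2)^2 - 4096/k^4)/k^2) + 27/k + 64/k^3)^(1/3) - 8/k - 64/(k^2*(-1 + sqrt(3)*I)*(sqrt(((27 + 64/k^2)^2 - 4096/k^4)/k^2) + 27/k + 64/k^3)^(1/3)))/6) + C3*exp(y*((sqrt(((27 + 64/k^2)^2 - 4096/k^4)/k^2) + 27/k + 64/k^3)^(1/3) + sqrt(3)*I*(sqrt(((27 + 64/k^2)^2 - 4096/k^4)/k^2) + 27/k + 64/k^3)^(1/3) - 8/k + 64/(k^2*(1 + sqrt(3)*I)*(sqrt(((27 + 64/k^2)^2 - 4096/k^4)/k^2) + 27/k + 64/k^3)^(1/3)))/6) + 1/2


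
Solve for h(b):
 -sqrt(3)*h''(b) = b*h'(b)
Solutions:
 h(b) = C1 + C2*erf(sqrt(2)*3^(3/4)*b/6)


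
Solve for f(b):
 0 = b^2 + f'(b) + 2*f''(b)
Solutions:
 f(b) = C1 + C2*exp(-b/2) - b^3/3 + 2*b^2 - 8*b


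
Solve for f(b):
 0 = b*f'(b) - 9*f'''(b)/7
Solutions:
 f(b) = C1 + Integral(C2*airyai(21^(1/3)*b/3) + C3*airybi(21^(1/3)*b/3), b)


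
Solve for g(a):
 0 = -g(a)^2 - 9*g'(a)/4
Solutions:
 g(a) = 9/(C1 + 4*a)


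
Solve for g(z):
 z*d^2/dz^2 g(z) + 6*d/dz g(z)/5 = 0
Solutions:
 g(z) = C1 + C2/z^(1/5)


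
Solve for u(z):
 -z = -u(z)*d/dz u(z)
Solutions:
 u(z) = -sqrt(C1 + z^2)
 u(z) = sqrt(C1 + z^2)


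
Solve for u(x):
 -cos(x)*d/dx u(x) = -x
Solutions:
 u(x) = C1 + Integral(x/cos(x), x)


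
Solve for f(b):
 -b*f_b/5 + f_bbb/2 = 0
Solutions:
 f(b) = C1 + Integral(C2*airyai(2^(1/3)*5^(2/3)*b/5) + C3*airybi(2^(1/3)*5^(2/3)*b/5), b)


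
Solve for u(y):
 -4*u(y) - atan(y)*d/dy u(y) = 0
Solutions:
 u(y) = C1*exp(-4*Integral(1/atan(y), y))


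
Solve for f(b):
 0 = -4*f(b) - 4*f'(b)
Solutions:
 f(b) = C1*exp(-b)


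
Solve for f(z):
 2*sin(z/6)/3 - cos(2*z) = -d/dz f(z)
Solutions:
 f(z) = C1 + sin(2*z)/2 + 4*cos(z/6)


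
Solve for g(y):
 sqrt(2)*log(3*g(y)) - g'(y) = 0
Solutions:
 -sqrt(2)*Integral(1/(log(_y) + log(3)), (_y, g(y)))/2 = C1 - y


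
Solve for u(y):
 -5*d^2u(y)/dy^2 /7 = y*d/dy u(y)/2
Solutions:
 u(y) = C1 + C2*erf(sqrt(35)*y/10)


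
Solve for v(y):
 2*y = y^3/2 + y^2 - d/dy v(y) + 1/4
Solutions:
 v(y) = C1 + y^4/8 + y^3/3 - y^2 + y/4


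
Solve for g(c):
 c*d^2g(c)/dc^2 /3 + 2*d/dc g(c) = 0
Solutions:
 g(c) = C1 + C2/c^5


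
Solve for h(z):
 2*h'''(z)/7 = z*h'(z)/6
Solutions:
 h(z) = C1 + Integral(C2*airyai(126^(1/3)*z/6) + C3*airybi(126^(1/3)*z/6), z)


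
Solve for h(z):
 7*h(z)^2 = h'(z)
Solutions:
 h(z) = -1/(C1 + 7*z)


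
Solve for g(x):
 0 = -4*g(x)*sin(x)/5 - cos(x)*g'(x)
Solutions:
 g(x) = C1*cos(x)^(4/5)


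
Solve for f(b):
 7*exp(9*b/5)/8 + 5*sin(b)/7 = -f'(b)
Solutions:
 f(b) = C1 - 35*exp(9*b/5)/72 + 5*cos(b)/7


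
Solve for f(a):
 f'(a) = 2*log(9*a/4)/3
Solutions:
 f(a) = C1 + 2*a*log(a)/3 - 4*a*log(2)/3 - 2*a/3 + 4*a*log(3)/3


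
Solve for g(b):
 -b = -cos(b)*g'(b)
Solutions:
 g(b) = C1 + Integral(b/cos(b), b)


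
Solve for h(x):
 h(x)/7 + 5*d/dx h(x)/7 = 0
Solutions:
 h(x) = C1*exp(-x/5)


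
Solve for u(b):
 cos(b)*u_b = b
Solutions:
 u(b) = C1 + Integral(b/cos(b), b)


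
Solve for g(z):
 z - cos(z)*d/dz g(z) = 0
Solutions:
 g(z) = C1 + Integral(z/cos(z), z)


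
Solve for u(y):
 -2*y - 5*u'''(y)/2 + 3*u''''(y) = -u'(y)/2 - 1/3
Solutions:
 u(y) = C1 + C2*exp(y*(25/(18*sqrt(354) + 361)^(1/3) + (18*sqrt(354) + 361)^(1/3) + 10)/36)*sin(sqrt(3)*y*(-(18*sqrt(354) + 361)^(1/3) + 25/(18*sqrt(354) + 361)^(1/3))/36) + C3*exp(y*(25/(18*sqrt(354) + 361)^(1/3) + (18*sqrt(354) + 361)^(1/3) + 10)/36)*cos(sqrt(3)*y*(-(18*sqrt(354) + 361)^(1/3) + 25/(18*sqrt(354) + 361)^(1/3))/36) + C4*exp(y*(-(18*sqrt(354) + 361)^(1/3) - 25/(18*sqrt(354) + 361)^(1/3) + 5)/18) + 2*y^2 - 2*y/3


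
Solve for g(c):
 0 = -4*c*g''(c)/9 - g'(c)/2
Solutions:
 g(c) = C1 + C2/c^(1/8)


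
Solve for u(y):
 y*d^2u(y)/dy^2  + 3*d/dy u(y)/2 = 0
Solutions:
 u(y) = C1 + C2/sqrt(y)


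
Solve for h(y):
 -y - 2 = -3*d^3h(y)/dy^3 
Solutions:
 h(y) = C1 + C2*y + C3*y^2 + y^4/72 + y^3/9


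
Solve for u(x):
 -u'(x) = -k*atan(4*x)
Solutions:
 u(x) = C1 + k*(x*atan(4*x) - log(16*x^2 + 1)/8)


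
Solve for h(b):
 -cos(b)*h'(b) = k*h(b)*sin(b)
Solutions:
 h(b) = C1*exp(k*log(cos(b)))


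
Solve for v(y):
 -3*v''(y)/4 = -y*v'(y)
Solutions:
 v(y) = C1 + C2*erfi(sqrt(6)*y/3)


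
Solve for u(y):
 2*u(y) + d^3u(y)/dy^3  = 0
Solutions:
 u(y) = C3*exp(-2^(1/3)*y) + (C1*sin(2^(1/3)*sqrt(3)*y/2) + C2*cos(2^(1/3)*sqrt(3)*y/2))*exp(2^(1/3)*y/2)


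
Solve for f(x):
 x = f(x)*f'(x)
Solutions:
 f(x) = -sqrt(C1 + x^2)
 f(x) = sqrt(C1 + x^2)


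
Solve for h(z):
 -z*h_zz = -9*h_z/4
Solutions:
 h(z) = C1 + C2*z^(13/4)


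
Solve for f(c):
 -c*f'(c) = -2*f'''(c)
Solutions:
 f(c) = C1 + Integral(C2*airyai(2^(2/3)*c/2) + C3*airybi(2^(2/3)*c/2), c)


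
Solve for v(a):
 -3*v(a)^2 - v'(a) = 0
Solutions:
 v(a) = 1/(C1 + 3*a)


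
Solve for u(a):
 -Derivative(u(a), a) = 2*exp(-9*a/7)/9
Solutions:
 u(a) = C1 + 14*exp(-9*a/7)/81


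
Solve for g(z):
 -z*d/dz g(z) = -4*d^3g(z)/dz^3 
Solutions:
 g(z) = C1 + Integral(C2*airyai(2^(1/3)*z/2) + C3*airybi(2^(1/3)*z/2), z)


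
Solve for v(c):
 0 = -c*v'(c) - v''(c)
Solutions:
 v(c) = C1 + C2*erf(sqrt(2)*c/2)


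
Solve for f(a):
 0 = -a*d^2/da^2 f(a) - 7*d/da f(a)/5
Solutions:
 f(a) = C1 + C2/a^(2/5)


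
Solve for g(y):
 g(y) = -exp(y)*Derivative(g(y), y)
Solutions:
 g(y) = C1*exp(exp(-y))


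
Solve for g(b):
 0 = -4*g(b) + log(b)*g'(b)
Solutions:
 g(b) = C1*exp(4*li(b))


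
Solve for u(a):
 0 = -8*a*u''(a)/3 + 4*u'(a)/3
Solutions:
 u(a) = C1 + C2*a^(3/2)


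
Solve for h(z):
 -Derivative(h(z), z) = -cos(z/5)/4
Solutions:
 h(z) = C1 + 5*sin(z/5)/4


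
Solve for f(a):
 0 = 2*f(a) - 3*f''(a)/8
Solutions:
 f(a) = C1*exp(-4*sqrt(3)*a/3) + C2*exp(4*sqrt(3)*a/3)


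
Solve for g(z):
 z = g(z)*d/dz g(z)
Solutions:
 g(z) = -sqrt(C1 + z^2)
 g(z) = sqrt(C1 + z^2)


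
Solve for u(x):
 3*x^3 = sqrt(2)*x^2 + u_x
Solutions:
 u(x) = C1 + 3*x^4/4 - sqrt(2)*x^3/3


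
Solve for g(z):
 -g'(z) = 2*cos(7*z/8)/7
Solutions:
 g(z) = C1 - 16*sin(7*z/8)/49


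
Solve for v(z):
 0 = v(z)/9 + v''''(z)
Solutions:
 v(z) = (C1*sin(sqrt(6)*z/6) + C2*cos(sqrt(6)*z/6))*exp(-sqrt(6)*z/6) + (C3*sin(sqrt(6)*z/6) + C4*cos(sqrt(6)*z/6))*exp(sqrt(6)*z/6)


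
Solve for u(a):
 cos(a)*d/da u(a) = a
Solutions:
 u(a) = C1 + Integral(a/cos(a), a)


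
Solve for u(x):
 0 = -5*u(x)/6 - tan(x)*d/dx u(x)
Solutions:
 u(x) = C1/sin(x)^(5/6)


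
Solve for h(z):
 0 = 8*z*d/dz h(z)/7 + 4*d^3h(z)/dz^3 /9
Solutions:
 h(z) = C1 + Integral(C2*airyai(-18^(1/3)*7^(2/3)*z/7) + C3*airybi(-18^(1/3)*7^(2/3)*z/7), z)


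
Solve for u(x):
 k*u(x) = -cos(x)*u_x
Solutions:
 u(x) = C1*exp(k*(log(sin(x) - 1) - log(sin(x) + 1))/2)


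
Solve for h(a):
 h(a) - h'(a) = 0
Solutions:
 h(a) = C1*exp(a)


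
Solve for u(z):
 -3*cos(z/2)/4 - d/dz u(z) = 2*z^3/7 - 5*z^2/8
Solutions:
 u(z) = C1 - z^4/14 + 5*z^3/24 - 3*sin(z/2)/2


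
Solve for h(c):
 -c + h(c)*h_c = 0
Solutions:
 h(c) = -sqrt(C1 + c^2)
 h(c) = sqrt(C1 + c^2)


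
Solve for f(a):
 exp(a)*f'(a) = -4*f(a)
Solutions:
 f(a) = C1*exp(4*exp(-a))


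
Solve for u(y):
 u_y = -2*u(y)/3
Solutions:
 u(y) = C1*exp(-2*y/3)


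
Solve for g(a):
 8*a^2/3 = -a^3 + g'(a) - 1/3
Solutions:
 g(a) = C1 + a^4/4 + 8*a^3/9 + a/3


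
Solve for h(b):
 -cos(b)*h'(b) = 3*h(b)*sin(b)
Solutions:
 h(b) = C1*cos(b)^3


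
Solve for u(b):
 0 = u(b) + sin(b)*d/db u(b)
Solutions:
 u(b) = C1*sqrt(cos(b) + 1)/sqrt(cos(b) - 1)


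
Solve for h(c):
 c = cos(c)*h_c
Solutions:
 h(c) = C1 + Integral(c/cos(c), c)


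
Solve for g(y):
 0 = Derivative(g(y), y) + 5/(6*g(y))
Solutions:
 g(y) = -sqrt(C1 - 15*y)/3
 g(y) = sqrt(C1 - 15*y)/3


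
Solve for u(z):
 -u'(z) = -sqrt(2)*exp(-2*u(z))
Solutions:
 u(z) = log(-sqrt(C1 + 2*sqrt(2)*z))
 u(z) = log(C1 + 2*sqrt(2)*z)/2


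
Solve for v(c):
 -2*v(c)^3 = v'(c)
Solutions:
 v(c) = -sqrt(2)*sqrt(-1/(C1 - 2*c))/2
 v(c) = sqrt(2)*sqrt(-1/(C1 - 2*c))/2


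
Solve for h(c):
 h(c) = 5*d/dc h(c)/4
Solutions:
 h(c) = C1*exp(4*c/5)


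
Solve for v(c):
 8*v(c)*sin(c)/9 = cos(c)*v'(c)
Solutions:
 v(c) = C1/cos(c)^(8/9)


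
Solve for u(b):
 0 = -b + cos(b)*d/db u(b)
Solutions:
 u(b) = C1 + Integral(b/cos(b), b)


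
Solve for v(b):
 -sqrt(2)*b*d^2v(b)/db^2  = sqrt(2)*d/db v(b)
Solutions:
 v(b) = C1 + C2*log(b)


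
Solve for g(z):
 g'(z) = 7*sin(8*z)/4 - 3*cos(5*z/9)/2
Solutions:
 g(z) = C1 - 27*sin(5*z/9)/10 - 7*cos(8*z)/32


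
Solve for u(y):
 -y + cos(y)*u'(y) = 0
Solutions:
 u(y) = C1 + Integral(y/cos(y), y)


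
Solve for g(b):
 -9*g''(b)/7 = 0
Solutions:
 g(b) = C1 + C2*b


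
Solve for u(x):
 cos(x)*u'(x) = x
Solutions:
 u(x) = C1 + Integral(x/cos(x), x)


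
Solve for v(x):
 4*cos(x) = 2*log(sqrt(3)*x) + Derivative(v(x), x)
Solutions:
 v(x) = C1 - 2*x*log(x) - x*log(3) + 2*x + 4*sin(x)


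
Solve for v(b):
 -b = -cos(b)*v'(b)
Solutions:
 v(b) = C1 + Integral(b/cos(b), b)


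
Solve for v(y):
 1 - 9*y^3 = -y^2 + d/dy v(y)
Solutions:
 v(y) = C1 - 9*y^4/4 + y^3/3 + y


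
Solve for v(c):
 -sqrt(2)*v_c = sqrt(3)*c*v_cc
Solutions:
 v(c) = C1 + C2*c^(1 - sqrt(6)/3)


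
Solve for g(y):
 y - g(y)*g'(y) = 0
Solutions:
 g(y) = -sqrt(C1 + y^2)
 g(y) = sqrt(C1 + y^2)


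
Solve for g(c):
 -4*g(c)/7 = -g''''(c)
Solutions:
 g(c) = C1*exp(-sqrt(2)*7^(3/4)*c/7) + C2*exp(sqrt(2)*7^(3/4)*c/7) + C3*sin(sqrt(2)*7^(3/4)*c/7) + C4*cos(sqrt(2)*7^(3/4)*c/7)


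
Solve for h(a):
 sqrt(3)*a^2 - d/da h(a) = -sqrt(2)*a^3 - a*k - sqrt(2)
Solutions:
 h(a) = C1 + sqrt(2)*a^4/4 + sqrt(3)*a^3/3 + a^2*k/2 + sqrt(2)*a


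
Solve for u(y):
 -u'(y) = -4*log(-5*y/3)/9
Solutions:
 u(y) = C1 + 4*y*log(-y)/9 + 4*y*(-log(3) - 1 + log(5))/9


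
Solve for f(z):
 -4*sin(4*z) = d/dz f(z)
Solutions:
 f(z) = C1 + cos(4*z)


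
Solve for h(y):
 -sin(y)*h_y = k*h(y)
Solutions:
 h(y) = C1*exp(k*(-log(cos(y) - 1) + log(cos(y) + 1))/2)


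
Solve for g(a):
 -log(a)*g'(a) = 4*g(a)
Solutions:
 g(a) = C1*exp(-4*li(a))


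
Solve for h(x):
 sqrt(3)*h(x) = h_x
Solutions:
 h(x) = C1*exp(sqrt(3)*x)


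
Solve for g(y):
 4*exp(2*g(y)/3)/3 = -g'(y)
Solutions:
 g(y) = 3*log(-sqrt(-1/(C1 - 4*y))) - 3*log(2)/2 + 3*log(3)
 g(y) = 3*log(-1/(C1 - 4*y))/2 - 3*log(2)/2 + 3*log(3)


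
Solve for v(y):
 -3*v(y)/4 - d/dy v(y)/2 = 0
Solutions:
 v(y) = C1*exp(-3*y/2)


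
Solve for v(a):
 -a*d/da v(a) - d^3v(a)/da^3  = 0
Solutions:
 v(a) = C1 + Integral(C2*airyai(-a) + C3*airybi(-a), a)


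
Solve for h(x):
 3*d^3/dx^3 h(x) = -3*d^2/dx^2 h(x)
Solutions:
 h(x) = C1 + C2*x + C3*exp(-x)


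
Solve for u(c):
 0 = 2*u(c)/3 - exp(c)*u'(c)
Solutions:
 u(c) = C1*exp(-2*exp(-c)/3)


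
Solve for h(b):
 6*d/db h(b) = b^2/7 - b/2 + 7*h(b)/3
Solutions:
 h(b) = C1*exp(7*b/18) - 3*b^2/49 - 69*b/686 - 621/2401


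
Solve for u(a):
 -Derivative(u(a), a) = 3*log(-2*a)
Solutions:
 u(a) = C1 - 3*a*log(-a) + 3*a*(1 - log(2))


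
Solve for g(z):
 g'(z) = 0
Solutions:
 g(z) = C1


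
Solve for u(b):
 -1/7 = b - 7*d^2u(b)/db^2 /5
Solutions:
 u(b) = C1 + C2*b + 5*b^3/42 + 5*b^2/98


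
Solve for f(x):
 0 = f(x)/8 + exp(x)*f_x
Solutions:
 f(x) = C1*exp(exp(-x)/8)


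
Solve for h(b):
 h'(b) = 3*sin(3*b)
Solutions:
 h(b) = C1 - cos(3*b)


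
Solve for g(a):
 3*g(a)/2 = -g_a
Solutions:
 g(a) = C1*exp(-3*a/2)


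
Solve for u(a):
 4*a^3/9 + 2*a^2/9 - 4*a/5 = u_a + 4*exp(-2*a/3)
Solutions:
 u(a) = C1 + a^4/9 + 2*a^3/27 - 2*a^2/5 + 6*exp(-2*a/3)


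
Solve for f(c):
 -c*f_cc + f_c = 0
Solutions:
 f(c) = C1 + C2*c^2


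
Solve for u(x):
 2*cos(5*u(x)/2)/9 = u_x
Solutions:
 -2*x/9 - log(sin(5*u(x)/2) - 1)/5 + log(sin(5*u(x)/2) + 1)/5 = C1


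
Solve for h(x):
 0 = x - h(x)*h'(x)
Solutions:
 h(x) = -sqrt(C1 + x^2)
 h(x) = sqrt(C1 + x^2)


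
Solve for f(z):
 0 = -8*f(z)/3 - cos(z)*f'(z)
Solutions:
 f(z) = C1*(sin(z) - 1)^(4/3)/(sin(z) + 1)^(4/3)


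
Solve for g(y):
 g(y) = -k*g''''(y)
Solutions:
 g(y) = C1*exp(-y*(-1/k)^(1/4)) + C2*exp(y*(-1/k)^(1/4)) + C3*exp(-I*y*(-1/k)^(1/4)) + C4*exp(I*y*(-1/k)^(1/4))


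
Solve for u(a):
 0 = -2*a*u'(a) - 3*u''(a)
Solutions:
 u(a) = C1 + C2*erf(sqrt(3)*a/3)


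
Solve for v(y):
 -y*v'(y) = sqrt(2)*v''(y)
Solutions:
 v(y) = C1 + C2*erf(2^(1/4)*y/2)


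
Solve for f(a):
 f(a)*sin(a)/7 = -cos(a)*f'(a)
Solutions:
 f(a) = C1*cos(a)^(1/7)


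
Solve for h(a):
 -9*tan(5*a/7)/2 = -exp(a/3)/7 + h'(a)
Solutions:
 h(a) = C1 + 3*exp(a/3)/7 + 63*log(cos(5*a/7))/10


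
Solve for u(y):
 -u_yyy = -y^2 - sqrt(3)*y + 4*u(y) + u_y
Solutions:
 u(y) = C1*exp(-3^(1/3)*y*(-(18 + sqrt(327))^(1/3) + 3^(1/3)/(18 + sqrt(327))^(1/3))/6)*sin(3^(1/6)*y*(3/(18 + sqrt(327))^(1/3) + 3^(2/3)*(18 + sqrt(327))^(1/3))/6) + C2*exp(-3^(1/3)*y*(-(18 + sqrt(327))^(1/3) + 3^(1/3)/(18 + sqrt(327))^(1/3))/6)*cos(3^(1/6)*y*(3/(18 + sqrt(327))^(1/3) + 3^(2/3)*(18 + sqrt(327))^(1/3))/6) + C3*exp(3^(1/3)*y*(-(18 + sqrt(327))^(1/3) + 3^(1/3)/(18 + sqrt(327))^(1/3))/3) + y^2/4 - y/8 + sqrt(3)*y/4 - sqrt(3)/16 + 1/32


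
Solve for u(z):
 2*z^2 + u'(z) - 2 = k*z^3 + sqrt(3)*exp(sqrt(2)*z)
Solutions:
 u(z) = C1 + k*z^4/4 - 2*z^3/3 + 2*z + sqrt(6)*exp(sqrt(2)*z)/2


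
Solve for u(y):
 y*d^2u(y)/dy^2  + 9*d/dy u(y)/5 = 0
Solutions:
 u(y) = C1 + C2/y^(4/5)


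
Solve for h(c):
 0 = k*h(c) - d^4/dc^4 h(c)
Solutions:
 h(c) = C1*exp(-c*k^(1/4)) + C2*exp(c*k^(1/4)) + C3*exp(-I*c*k^(1/4)) + C4*exp(I*c*k^(1/4))


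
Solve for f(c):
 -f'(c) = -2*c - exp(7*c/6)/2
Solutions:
 f(c) = C1 + c^2 + 3*exp(7*c/6)/7


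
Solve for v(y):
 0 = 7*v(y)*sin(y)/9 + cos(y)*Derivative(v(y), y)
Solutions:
 v(y) = C1*cos(y)^(7/9)


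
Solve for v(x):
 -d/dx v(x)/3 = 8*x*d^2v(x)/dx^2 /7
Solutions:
 v(x) = C1 + C2*x^(17/24)


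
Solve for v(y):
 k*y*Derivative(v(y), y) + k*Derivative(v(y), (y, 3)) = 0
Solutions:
 v(y) = C1 + Integral(C2*airyai(-y) + C3*airybi(-y), y)


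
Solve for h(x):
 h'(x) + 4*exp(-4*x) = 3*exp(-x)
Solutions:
 h(x) = C1 - 3*exp(-x) + exp(-4*x)


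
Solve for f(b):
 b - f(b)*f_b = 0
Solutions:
 f(b) = -sqrt(C1 + b^2)
 f(b) = sqrt(C1 + b^2)


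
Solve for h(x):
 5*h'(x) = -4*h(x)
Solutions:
 h(x) = C1*exp(-4*x/5)


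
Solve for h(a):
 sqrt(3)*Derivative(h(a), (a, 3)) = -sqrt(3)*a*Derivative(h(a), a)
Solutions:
 h(a) = C1 + Integral(C2*airyai(-a) + C3*airybi(-a), a)


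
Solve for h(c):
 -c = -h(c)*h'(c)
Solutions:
 h(c) = -sqrt(C1 + c^2)
 h(c) = sqrt(C1 + c^2)


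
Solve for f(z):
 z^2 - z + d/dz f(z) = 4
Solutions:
 f(z) = C1 - z^3/3 + z^2/2 + 4*z


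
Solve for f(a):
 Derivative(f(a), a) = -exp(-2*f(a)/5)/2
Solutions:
 f(a) = 5*log(-sqrt(C1 - a)) - 5*log(5)/2
 f(a) = 5*log(C1 - a/5)/2


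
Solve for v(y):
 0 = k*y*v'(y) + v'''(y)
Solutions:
 v(y) = C1 + Integral(C2*airyai(y*(-k)^(1/3)) + C3*airybi(y*(-k)^(1/3)), y)


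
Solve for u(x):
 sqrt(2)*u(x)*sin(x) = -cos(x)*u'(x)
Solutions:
 u(x) = C1*cos(x)^(sqrt(2))


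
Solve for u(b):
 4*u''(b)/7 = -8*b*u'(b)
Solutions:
 u(b) = C1 + C2*erf(sqrt(7)*b)


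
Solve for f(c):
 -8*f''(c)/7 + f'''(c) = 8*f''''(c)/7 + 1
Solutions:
 f(c) = C1 + C2*c - 7*c^2/16 + (C3*sin(3*sqrt(23)*c/16) + C4*cos(3*sqrt(23)*c/16))*exp(7*c/16)


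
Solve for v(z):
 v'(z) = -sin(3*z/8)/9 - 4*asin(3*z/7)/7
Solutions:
 v(z) = C1 - 4*z*asin(3*z/7)/7 - 4*sqrt(49 - 9*z^2)/21 + 8*cos(3*z/8)/27


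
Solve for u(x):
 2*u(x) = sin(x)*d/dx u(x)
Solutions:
 u(x) = C1*(cos(x) - 1)/(cos(x) + 1)


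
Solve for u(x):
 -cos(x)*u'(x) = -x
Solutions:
 u(x) = C1 + Integral(x/cos(x), x)


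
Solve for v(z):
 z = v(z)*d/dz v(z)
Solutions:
 v(z) = -sqrt(C1 + z^2)
 v(z) = sqrt(C1 + z^2)


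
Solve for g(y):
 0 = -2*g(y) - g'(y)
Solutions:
 g(y) = C1*exp(-2*y)


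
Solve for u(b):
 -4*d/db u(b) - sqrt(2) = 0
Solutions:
 u(b) = C1 - sqrt(2)*b/4


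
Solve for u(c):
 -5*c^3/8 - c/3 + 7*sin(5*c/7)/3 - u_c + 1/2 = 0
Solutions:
 u(c) = C1 - 5*c^4/32 - c^2/6 + c/2 - 49*cos(5*c/7)/15


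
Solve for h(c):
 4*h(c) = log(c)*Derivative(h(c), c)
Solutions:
 h(c) = C1*exp(4*li(c))


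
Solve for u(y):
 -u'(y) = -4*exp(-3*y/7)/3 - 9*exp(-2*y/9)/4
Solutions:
 u(y) = C1 - 28*exp(-3*y/7)/9 - 81*exp(-2*y/9)/8


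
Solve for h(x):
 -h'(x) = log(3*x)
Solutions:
 h(x) = C1 - x*log(x) - x*log(3) + x


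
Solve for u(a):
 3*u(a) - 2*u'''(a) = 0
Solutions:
 u(a) = C3*exp(2^(2/3)*3^(1/3)*a/2) + (C1*sin(2^(2/3)*3^(5/6)*a/4) + C2*cos(2^(2/3)*3^(5/6)*a/4))*exp(-2^(2/3)*3^(1/3)*a/4)


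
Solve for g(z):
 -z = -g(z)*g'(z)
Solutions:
 g(z) = -sqrt(C1 + z^2)
 g(z) = sqrt(C1 + z^2)


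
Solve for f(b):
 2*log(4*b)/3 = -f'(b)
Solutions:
 f(b) = C1 - 2*b*log(b)/3 - 4*b*log(2)/3 + 2*b/3


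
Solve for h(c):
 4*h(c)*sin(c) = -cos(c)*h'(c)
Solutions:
 h(c) = C1*cos(c)^4


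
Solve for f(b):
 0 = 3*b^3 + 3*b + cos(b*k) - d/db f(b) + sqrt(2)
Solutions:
 f(b) = C1 + 3*b^4/4 + 3*b^2/2 + sqrt(2)*b + sin(b*k)/k


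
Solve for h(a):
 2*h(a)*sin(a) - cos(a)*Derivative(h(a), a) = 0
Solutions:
 h(a) = C1/cos(a)^2


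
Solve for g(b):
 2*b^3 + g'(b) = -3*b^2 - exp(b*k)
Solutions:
 g(b) = C1 - b^4/2 - b^3 - exp(b*k)/k


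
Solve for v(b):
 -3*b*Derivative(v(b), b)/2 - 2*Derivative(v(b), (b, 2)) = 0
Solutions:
 v(b) = C1 + C2*erf(sqrt(6)*b/4)


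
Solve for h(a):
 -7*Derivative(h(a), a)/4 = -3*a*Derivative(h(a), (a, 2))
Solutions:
 h(a) = C1 + C2*a^(19/12)


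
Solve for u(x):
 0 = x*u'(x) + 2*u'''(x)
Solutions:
 u(x) = C1 + Integral(C2*airyai(-2^(2/3)*x/2) + C3*airybi(-2^(2/3)*x/2), x)


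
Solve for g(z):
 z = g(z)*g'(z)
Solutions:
 g(z) = -sqrt(C1 + z^2)
 g(z) = sqrt(C1 + z^2)


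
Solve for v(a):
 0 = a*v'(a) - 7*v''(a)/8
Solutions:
 v(a) = C1 + C2*erfi(2*sqrt(7)*a/7)


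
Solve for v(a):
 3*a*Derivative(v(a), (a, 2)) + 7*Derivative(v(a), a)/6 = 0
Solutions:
 v(a) = C1 + C2*a^(11/18)


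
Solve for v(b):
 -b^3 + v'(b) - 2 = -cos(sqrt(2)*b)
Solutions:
 v(b) = C1 + b^4/4 + 2*b - sqrt(2)*sin(sqrt(2)*b)/2


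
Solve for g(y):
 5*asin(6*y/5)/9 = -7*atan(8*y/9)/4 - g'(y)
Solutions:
 g(y) = C1 - 5*y*asin(6*y/5)/9 - 7*y*atan(8*y/9)/4 - 5*sqrt(25 - 36*y^2)/54 + 63*log(64*y^2 + 81)/64


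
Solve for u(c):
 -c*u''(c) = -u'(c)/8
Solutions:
 u(c) = C1 + C2*c^(9/8)


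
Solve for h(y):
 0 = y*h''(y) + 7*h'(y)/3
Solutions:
 h(y) = C1 + C2/y^(4/3)


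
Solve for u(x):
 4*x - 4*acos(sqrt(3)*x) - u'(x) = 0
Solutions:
 u(x) = C1 + 2*x^2 - 4*x*acos(sqrt(3)*x) + 4*sqrt(3)*sqrt(1 - 3*x^2)/3


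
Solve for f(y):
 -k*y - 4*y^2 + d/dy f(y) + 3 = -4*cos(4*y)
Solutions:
 f(y) = C1 + k*y^2/2 + 4*y^3/3 - 3*y - sin(4*y)


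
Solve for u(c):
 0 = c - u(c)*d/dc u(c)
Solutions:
 u(c) = -sqrt(C1 + c^2)
 u(c) = sqrt(C1 + c^2)


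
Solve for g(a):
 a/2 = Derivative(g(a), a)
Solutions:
 g(a) = C1 + a^2/4


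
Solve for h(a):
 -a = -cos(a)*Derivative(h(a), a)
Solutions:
 h(a) = C1 + Integral(a/cos(a), a)


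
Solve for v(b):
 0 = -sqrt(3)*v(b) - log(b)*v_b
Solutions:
 v(b) = C1*exp(-sqrt(3)*li(b))


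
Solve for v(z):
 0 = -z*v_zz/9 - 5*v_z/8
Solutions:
 v(z) = C1 + C2/z^(37/8)


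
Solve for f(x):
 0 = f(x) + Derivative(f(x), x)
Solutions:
 f(x) = C1*exp(-x)


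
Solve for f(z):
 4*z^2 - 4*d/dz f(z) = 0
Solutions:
 f(z) = C1 + z^3/3


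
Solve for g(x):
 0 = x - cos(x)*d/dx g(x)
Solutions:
 g(x) = C1 + Integral(x/cos(x), x)


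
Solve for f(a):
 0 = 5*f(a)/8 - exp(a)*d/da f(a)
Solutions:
 f(a) = C1*exp(-5*exp(-a)/8)


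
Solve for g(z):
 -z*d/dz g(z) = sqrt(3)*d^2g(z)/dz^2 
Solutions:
 g(z) = C1 + C2*erf(sqrt(2)*3^(3/4)*z/6)


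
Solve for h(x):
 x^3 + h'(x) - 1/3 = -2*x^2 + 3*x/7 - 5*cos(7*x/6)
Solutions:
 h(x) = C1 - x^4/4 - 2*x^3/3 + 3*x^2/14 + x/3 - 30*sin(7*x/6)/7


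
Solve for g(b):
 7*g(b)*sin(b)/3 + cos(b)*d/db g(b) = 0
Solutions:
 g(b) = C1*cos(b)^(7/3)


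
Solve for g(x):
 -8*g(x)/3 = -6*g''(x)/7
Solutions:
 g(x) = C1*exp(-2*sqrt(7)*x/3) + C2*exp(2*sqrt(7)*x/3)


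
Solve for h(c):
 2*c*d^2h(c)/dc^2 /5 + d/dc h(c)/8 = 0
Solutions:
 h(c) = C1 + C2*c^(11/16)


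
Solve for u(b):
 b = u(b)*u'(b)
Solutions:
 u(b) = -sqrt(C1 + b^2)
 u(b) = sqrt(C1 + b^2)


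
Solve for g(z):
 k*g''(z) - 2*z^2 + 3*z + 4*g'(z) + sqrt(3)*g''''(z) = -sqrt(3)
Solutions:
 g(z) = C1 + C2*exp(z*(3^(1/3)*k/(sqrt(sqrt(3)*k^3 + 324) + 18)^(1/3) - 3^(1/6)*(sqrt(sqrt(3)*k^3 + 324) + 18)^(1/3))/3) + C3*exp(z*(4*sqrt(3)*k/((-3^(1/6) + 3^(2/3)*I)*(sqrt(sqrt(3)*k^3 + 324) + 18)^(1/3)) + 3^(1/6)*(sqrt(sqrt(3)*k^3 + 324) + 18)^(1/3) - 3^(2/3)*I*(sqrt(sqrt(3)*k^3 + 324) + 18)^(1/3))/6) + C4*exp(z*(-4*sqrt(3)*k/((3^(1/6) + 3^(2/3)*I)*(sqrt(sqrt(3)*k^3 + 324) + 18)^(1/3)) + 3^(1/6)*(sqrt(sqrt(3)*k^3 + 324) + 18)^(1/3) + 3^(2/3)*I*(sqrt(sqrt(3)*k^3 + 324) + 18)^(1/3))/6) + k^2*z/16 - k*z^2/8 + 3*k*z/16 + z^3/6 - 3*z^2/8 - sqrt(3)*z/4


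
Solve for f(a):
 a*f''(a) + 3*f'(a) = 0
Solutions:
 f(a) = C1 + C2/a^2


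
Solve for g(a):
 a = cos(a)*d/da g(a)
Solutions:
 g(a) = C1 + Integral(a/cos(a), a)


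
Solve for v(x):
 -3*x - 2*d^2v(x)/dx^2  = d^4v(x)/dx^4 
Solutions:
 v(x) = C1 + C2*x + C3*sin(sqrt(2)*x) + C4*cos(sqrt(2)*x) - x^3/4


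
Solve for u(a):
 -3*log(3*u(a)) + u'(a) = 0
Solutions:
 -Integral(1/(log(_y) + log(3)), (_y, u(a)))/3 = C1 - a


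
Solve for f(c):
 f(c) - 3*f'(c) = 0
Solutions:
 f(c) = C1*exp(c/3)


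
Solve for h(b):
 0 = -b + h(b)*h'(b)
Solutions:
 h(b) = -sqrt(C1 + b^2)
 h(b) = sqrt(C1 + b^2)


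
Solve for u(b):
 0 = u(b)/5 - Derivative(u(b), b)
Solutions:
 u(b) = C1*exp(b/5)


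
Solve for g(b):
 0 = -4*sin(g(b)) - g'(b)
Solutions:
 g(b) = -acos((-C1 - exp(8*b))/(C1 - exp(8*b))) + 2*pi
 g(b) = acos((-C1 - exp(8*b))/(C1 - exp(8*b)))


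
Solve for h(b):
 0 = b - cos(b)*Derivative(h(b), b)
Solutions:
 h(b) = C1 + Integral(b/cos(b), b)


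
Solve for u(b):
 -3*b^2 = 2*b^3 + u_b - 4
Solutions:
 u(b) = C1 - b^4/2 - b^3 + 4*b


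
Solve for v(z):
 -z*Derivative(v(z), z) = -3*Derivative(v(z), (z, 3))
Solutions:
 v(z) = C1 + Integral(C2*airyai(3^(2/3)*z/3) + C3*airybi(3^(2/3)*z/3), z)


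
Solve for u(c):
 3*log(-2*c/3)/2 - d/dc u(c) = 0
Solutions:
 u(c) = C1 + 3*c*log(-c)/2 + 3*c*(-log(3) - 1 + log(2))/2


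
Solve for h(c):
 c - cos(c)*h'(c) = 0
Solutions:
 h(c) = C1 + Integral(c/cos(c), c)


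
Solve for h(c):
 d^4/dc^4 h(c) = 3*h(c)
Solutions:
 h(c) = C1*exp(-3^(1/4)*c) + C2*exp(3^(1/4)*c) + C3*sin(3^(1/4)*c) + C4*cos(3^(1/4)*c)


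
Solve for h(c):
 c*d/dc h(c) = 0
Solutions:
 h(c) = C1


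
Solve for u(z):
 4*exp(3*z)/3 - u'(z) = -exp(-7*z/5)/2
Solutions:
 u(z) = C1 + 4*exp(3*z)/9 - 5*exp(-7*z/5)/14


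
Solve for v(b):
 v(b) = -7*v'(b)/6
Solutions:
 v(b) = C1*exp(-6*b/7)


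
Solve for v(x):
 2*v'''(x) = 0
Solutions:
 v(x) = C1 + C2*x + C3*x^2


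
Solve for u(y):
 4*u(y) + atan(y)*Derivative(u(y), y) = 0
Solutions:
 u(y) = C1*exp(-4*Integral(1/atan(y), y))


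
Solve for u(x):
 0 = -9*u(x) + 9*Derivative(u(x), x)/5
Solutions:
 u(x) = C1*exp(5*x)


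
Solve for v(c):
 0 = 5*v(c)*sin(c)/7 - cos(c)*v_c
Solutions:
 v(c) = C1/cos(c)^(5/7)


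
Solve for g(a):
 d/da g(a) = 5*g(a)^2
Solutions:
 g(a) = -1/(C1 + 5*a)


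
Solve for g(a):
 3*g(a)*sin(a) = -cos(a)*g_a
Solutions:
 g(a) = C1*cos(a)^3


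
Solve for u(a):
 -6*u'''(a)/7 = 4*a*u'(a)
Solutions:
 u(a) = C1 + Integral(C2*airyai(-14^(1/3)*3^(2/3)*a/3) + C3*airybi(-14^(1/3)*3^(2/3)*a/3), a)


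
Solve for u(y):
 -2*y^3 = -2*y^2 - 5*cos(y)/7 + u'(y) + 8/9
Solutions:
 u(y) = C1 - y^4/2 + 2*y^3/3 - 8*y/9 + 5*sin(y)/7


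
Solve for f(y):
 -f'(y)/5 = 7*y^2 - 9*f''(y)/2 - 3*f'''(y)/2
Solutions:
 f(y) = C1 + C2*exp(y*(-45 + sqrt(2145))/30) + C3*exp(-y*(45 + sqrt(2145))/30) - 35*y^3/3 - 1575*y^2/2 - 71925*y/2


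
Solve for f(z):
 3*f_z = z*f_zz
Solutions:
 f(z) = C1 + C2*z^4


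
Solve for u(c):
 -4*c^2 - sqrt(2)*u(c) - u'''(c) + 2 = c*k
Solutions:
 u(c) = C3*exp(-2^(1/6)*c) - 2*sqrt(2)*c^2 - sqrt(2)*c*k/2 + (C1*sin(2^(1/6)*sqrt(3)*c/2) + C2*cos(2^(1/6)*sqrt(3)*c/2))*exp(2^(1/6)*c/2) + sqrt(2)


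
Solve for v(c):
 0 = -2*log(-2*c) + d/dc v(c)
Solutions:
 v(c) = C1 + 2*c*log(-c) + 2*c*(-1 + log(2))


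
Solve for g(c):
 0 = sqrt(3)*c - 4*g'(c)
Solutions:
 g(c) = C1 + sqrt(3)*c^2/8


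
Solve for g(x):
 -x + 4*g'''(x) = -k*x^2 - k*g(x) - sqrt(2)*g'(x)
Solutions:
 g(x) = C1*exp(x*(3^(1/3)*(9*k + sqrt(3)*sqrt(27*k^2 + 2*sqrt(2)))^(1/3)/12 - 3^(5/6)*I*(9*k + sqrt(3)*sqrt(27*k^2 + 2*sqrt(2)))^(1/3)/12 + sqrt(2)/((-3^(1/3) + 3^(5/6)*I)*(9*k + sqrt(3)*sqrt(27*k^2 + 2*sqrt(2)))^(1/3)))) + C2*exp(x*(3^(1/3)*(9*k + sqrt(3)*sqrt(27*k^2 + 2*sqrt(2)))^(1/3)/12 + 3^(5/6)*I*(9*k + sqrt(3)*sqrt(27*k^2 + 2*sqrt(2)))^(1/3)/12 - sqrt(2)/((3^(1/3) + 3^(5/6)*I)*(9*k + sqrt(3)*sqrt(27*k^2 + 2*sqrt(2)))^(1/3)))) + C3*exp(3^(1/3)*x*(-(9*k + sqrt(3)*sqrt(27*k^2 + 2*sqrt(2)))^(1/3) + sqrt(2)*3^(1/3)/(9*k + sqrt(3)*sqrt(27*k^2 + 2*sqrt(2)))^(1/3))/6) - x^2 + x/k + 2*sqrt(2)*x/k - 4/k^2 - sqrt(2)/k^2


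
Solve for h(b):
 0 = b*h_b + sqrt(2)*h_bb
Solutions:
 h(b) = C1 + C2*erf(2^(1/4)*b/2)


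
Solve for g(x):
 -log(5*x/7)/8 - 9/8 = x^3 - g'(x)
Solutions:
 g(x) = C1 + x^4/4 + x*log(x)/8 - x*log(7)/8 + x*log(5)/8 + x


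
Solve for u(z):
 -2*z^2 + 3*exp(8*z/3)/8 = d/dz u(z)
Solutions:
 u(z) = C1 - 2*z^3/3 + 9*exp(8*z/3)/64


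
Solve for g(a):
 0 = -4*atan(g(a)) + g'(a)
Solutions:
 Integral(1/atan(_y), (_y, g(a))) = C1 + 4*a


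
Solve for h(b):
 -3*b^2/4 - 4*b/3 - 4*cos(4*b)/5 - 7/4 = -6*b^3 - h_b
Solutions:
 h(b) = C1 - 3*b^4/2 + b^3/4 + 2*b^2/3 + 7*b/4 + sin(4*b)/5


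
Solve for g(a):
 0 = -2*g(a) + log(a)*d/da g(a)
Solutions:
 g(a) = C1*exp(2*li(a))


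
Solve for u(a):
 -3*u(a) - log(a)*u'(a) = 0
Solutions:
 u(a) = C1*exp(-3*li(a))


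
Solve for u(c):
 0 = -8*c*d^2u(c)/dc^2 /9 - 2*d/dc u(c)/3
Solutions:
 u(c) = C1 + C2*c^(1/4)


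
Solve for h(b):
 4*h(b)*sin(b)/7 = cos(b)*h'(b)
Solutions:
 h(b) = C1/cos(b)^(4/7)


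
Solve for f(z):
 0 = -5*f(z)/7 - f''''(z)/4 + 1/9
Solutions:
 f(z) = (C1*sin(5^(1/4)*7^(3/4)*z/7) + C2*cos(5^(1/4)*7^(3/4)*z/7))*exp(-5^(1/4)*7^(3/4)*z/7) + (C3*sin(5^(1/4)*7^(3/4)*z/7) + C4*cos(5^(1/4)*7^(3/4)*z/7))*exp(5^(1/4)*7^(3/4)*z/7) + 7/45


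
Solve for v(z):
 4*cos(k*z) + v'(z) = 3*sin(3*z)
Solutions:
 v(z) = C1 - cos(3*z) - 4*sin(k*z)/k


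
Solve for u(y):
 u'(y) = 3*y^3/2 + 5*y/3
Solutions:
 u(y) = C1 + 3*y^4/8 + 5*y^2/6


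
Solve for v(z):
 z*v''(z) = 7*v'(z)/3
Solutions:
 v(z) = C1 + C2*z^(10/3)


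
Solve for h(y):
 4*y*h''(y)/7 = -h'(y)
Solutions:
 h(y) = C1 + C2/y^(3/4)


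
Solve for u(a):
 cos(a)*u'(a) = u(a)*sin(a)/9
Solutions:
 u(a) = C1/cos(a)^(1/9)


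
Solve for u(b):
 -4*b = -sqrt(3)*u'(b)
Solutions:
 u(b) = C1 + 2*sqrt(3)*b^2/3


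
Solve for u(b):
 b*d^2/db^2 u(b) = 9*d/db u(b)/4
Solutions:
 u(b) = C1 + C2*b^(13/4)


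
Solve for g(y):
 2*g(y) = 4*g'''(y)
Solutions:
 g(y) = C3*exp(2^(2/3)*y/2) + (C1*sin(2^(2/3)*sqrt(3)*y/4) + C2*cos(2^(2/3)*sqrt(3)*y/4))*exp(-2^(2/3)*y/4)


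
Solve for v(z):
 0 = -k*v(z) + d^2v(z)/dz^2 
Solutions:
 v(z) = C1*exp(-sqrt(k)*z) + C2*exp(sqrt(k)*z)


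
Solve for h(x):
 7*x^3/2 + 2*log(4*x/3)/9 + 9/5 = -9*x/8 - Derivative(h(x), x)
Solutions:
 h(x) = C1 - 7*x^4/8 - 9*x^2/16 - 2*x*log(x)/9 - 71*x/45 - 4*x*log(2)/9 + 2*x*log(3)/9


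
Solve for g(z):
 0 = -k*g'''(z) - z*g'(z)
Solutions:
 g(z) = C1 + Integral(C2*airyai(z*(-1/k)^(1/3)) + C3*airybi(z*(-1/k)^(1/3)), z)


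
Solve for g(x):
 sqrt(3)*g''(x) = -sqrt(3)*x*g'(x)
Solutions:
 g(x) = C1 + C2*erf(sqrt(2)*x/2)


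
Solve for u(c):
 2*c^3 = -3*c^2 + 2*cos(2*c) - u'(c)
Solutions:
 u(c) = C1 - c^4/2 - c^3 + sin(2*c)


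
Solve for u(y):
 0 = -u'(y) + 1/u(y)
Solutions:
 u(y) = -sqrt(C1 + 2*y)
 u(y) = sqrt(C1 + 2*y)


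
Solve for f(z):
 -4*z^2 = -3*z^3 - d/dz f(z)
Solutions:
 f(z) = C1 - 3*z^4/4 + 4*z^3/3


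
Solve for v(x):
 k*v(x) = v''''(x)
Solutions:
 v(x) = C1*exp(-k^(1/4)*x) + C2*exp(k^(1/4)*x) + C3*exp(-I*k^(1/4)*x) + C4*exp(I*k^(1/4)*x)


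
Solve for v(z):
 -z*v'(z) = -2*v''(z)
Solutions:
 v(z) = C1 + C2*erfi(z/2)


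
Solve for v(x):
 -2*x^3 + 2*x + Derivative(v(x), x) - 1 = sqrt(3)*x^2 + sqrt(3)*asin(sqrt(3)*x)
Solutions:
 v(x) = C1 + x^4/2 + sqrt(3)*x^3/3 - x^2 + x + sqrt(3)*(x*asin(sqrt(3)*x) + sqrt(3)*sqrt(1 - 3*x^2)/3)


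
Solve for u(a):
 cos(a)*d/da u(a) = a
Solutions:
 u(a) = C1 + Integral(a/cos(a), a)


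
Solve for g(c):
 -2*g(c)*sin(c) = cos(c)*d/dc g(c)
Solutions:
 g(c) = C1*cos(c)^2


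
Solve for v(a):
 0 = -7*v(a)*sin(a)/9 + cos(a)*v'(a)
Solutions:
 v(a) = C1/cos(a)^(7/9)


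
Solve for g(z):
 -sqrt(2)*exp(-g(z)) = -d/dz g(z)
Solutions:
 g(z) = log(C1 + sqrt(2)*z)


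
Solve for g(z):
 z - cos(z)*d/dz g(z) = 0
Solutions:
 g(z) = C1 + Integral(z/cos(z), z)


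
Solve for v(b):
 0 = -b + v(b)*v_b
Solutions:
 v(b) = -sqrt(C1 + b^2)
 v(b) = sqrt(C1 + b^2)


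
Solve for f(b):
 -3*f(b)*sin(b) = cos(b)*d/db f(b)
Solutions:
 f(b) = C1*cos(b)^3


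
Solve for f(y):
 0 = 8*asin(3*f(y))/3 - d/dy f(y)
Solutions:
 Integral(1/asin(3*_y), (_y, f(y))) = C1 + 8*y/3


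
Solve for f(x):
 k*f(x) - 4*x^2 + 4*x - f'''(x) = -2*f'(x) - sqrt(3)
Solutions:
 f(x) = C1*exp(2^(1/3)*x*(6^(1/3)*(-9*k + sqrt(3)*sqrt(27*k^2 - 32))^(1/3)/12 - 2^(1/3)*3^(5/6)*I*(-9*k + sqrt(3)*sqrt(27*k^2 - 32))^(1/3)/12 - 4/((-3^(1/3) + 3^(5/6)*I)*(-9*k + sqrt(3)*sqrt(27*k^2 - 32))^(1/3)))) + C2*exp(2^(1/3)*x*(6^(1/3)*(-9*k + sqrt(3)*sqrt(27*k^2 - 32))^(1/3)/12 + 2^(1/3)*3^(5/6)*I*(-9*k + sqrt(3)*sqrt(27*k^2 - 32))^(1/3)/12 + 4/((3^(1/3) + 3^(5/6)*I)*(-9*k + sqrt(3)*sqrt(27*k^2 - 32))^(1/3)))) + C3*exp(-6^(1/3)*x*(2^(1/3)*(-9*k + sqrt(3)*sqrt(27*k^2 - 32))^(1/3) + 4*3^(1/3)/(-9*k + sqrt(3)*sqrt(27*k^2 - 32))^(1/3))/6) + 4*x^2/k - 4*x/k - sqrt(3)/k - 16*x/k^2 + 8/k^2 + 32/k^3


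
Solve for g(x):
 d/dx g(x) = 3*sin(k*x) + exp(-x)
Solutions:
 g(x) = C1 - exp(-x) - 3*cos(k*x)/k


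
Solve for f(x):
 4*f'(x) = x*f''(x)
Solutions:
 f(x) = C1 + C2*x^5


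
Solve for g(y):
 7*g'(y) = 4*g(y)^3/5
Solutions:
 g(y) = -sqrt(70)*sqrt(-1/(C1 + 4*y))/2
 g(y) = sqrt(70)*sqrt(-1/(C1 + 4*y))/2


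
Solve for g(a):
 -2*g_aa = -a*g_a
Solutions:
 g(a) = C1 + C2*erfi(a/2)


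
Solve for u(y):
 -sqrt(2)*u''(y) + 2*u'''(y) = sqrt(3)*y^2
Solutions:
 u(y) = C1 + C2*y + C3*exp(sqrt(2)*y/2) - sqrt(6)*y^4/24 - sqrt(3)*y^3/3 - sqrt(6)*y^2


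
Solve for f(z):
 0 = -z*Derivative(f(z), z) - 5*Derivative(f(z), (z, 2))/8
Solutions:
 f(z) = C1 + C2*erf(2*sqrt(5)*z/5)


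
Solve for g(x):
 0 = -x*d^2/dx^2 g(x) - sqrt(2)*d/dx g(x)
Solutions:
 g(x) = C1 + C2*x^(1 - sqrt(2))


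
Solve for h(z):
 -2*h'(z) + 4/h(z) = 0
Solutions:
 h(z) = -sqrt(C1 + 4*z)
 h(z) = sqrt(C1 + 4*z)


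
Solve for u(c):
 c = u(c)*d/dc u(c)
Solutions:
 u(c) = -sqrt(C1 + c^2)
 u(c) = sqrt(C1 + c^2)


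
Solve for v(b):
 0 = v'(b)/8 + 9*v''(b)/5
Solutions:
 v(b) = C1 + C2*exp(-5*b/72)


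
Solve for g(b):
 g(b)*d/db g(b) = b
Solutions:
 g(b) = -sqrt(C1 + b^2)
 g(b) = sqrt(C1 + b^2)


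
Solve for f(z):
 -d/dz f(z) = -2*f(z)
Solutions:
 f(z) = C1*exp(2*z)


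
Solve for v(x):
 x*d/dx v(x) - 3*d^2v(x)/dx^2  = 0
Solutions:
 v(x) = C1 + C2*erfi(sqrt(6)*x/6)


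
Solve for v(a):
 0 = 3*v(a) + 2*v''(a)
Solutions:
 v(a) = C1*sin(sqrt(6)*a/2) + C2*cos(sqrt(6)*a/2)


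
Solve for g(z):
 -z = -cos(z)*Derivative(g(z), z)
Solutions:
 g(z) = C1 + Integral(z/cos(z), z)


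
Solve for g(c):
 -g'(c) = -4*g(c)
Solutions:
 g(c) = C1*exp(4*c)


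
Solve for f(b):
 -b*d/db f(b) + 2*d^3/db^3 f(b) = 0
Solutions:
 f(b) = C1 + Integral(C2*airyai(2^(2/3)*b/2) + C3*airybi(2^(2/3)*b/2), b)


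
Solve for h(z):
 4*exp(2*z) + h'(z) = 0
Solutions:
 h(z) = C1 - 2*exp(2*z)


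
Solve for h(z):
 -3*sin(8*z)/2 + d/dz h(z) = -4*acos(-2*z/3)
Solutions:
 h(z) = C1 - 4*z*acos(-2*z/3) - 2*sqrt(9 - 4*z^2) - 3*cos(8*z)/16


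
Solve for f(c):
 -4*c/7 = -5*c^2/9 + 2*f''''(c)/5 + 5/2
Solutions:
 f(c) = C1 + C2*c + C3*c^2 + C4*c^3 + 5*c^6/1296 - c^5/84 - 25*c^4/96


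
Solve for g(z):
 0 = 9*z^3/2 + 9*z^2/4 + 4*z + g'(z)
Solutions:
 g(z) = C1 - 9*z^4/8 - 3*z^3/4 - 2*z^2


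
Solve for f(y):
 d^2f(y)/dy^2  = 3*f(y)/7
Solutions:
 f(y) = C1*exp(-sqrt(21)*y/7) + C2*exp(sqrt(21)*y/7)


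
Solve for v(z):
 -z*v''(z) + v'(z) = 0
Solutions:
 v(z) = C1 + C2*z^2


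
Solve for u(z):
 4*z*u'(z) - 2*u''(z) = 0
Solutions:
 u(z) = C1 + C2*erfi(z)
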